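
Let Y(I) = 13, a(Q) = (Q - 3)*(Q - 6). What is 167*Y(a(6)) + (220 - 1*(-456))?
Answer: 2847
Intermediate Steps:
a(Q) = (-6 + Q)*(-3 + Q) (a(Q) = (-3 + Q)*(-6 + Q) = (-6 + Q)*(-3 + Q))
167*Y(a(6)) + (220 - 1*(-456)) = 167*13 + (220 - 1*(-456)) = 2171 + (220 + 456) = 2171 + 676 = 2847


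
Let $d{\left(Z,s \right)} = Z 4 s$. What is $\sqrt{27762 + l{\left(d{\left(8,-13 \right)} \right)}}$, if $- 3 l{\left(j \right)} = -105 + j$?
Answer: $\frac{\sqrt{251421}}{3} \approx 167.14$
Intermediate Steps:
$d{\left(Z,s \right)} = 4 Z s$
$l{\left(j \right)} = 35 - \frac{j}{3}$ ($l{\left(j \right)} = - \frac{-105 + j}{3} = 35 - \frac{j}{3}$)
$\sqrt{27762 + l{\left(d{\left(8,-13 \right)} \right)}} = \sqrt{27762 - \left(-35 + \frac{4 \cdot 8 \left(-13\right)}{3}\right)} = \sqrt{27762 + \left(35 - - \frac{416}{3}\right)} = \sqrt{27762 + \left(35 + \frac{416}{3}\right)} = \sqrt{27762 + \frac{521}{3}} = \sqrt{\frac{83807}{3}} = \frac{\sqrt{251421}}{3}$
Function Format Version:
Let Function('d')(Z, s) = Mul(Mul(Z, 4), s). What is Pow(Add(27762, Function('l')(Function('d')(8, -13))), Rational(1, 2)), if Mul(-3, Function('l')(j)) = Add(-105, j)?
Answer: Mul(Rational(1, 3), Pow(251421, Rational(1, 2))) ≈ 167.14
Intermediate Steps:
Function('d')(Z, s) = Mul(4, Z, s) (Function('d')(Z, s) = Mul(Mul(4, Z), s) = Mul(4, Z, s))
Function('l')(j) = Add(35, Mul(Rational(-1, 3), j)) (Function('l')(j) = Mul(Rational(-1, 3), Add(-105, j)) = Add(35, Mul(Rational(-1, 3), j)))
Pow(Add(27762, Function('l')(Function('d')(8, -13))), Rational(1, 2)) = Pow(Add(27762, Add(35, Mul(Rational(-1, 3), Mul(4, 8, -13)))), Rational(1, 2)) = Pow(Add(27762, Add(35, Mul(Rational(-1, 3), -416))), Rational(1, 2)) = Pow(Add(27762, Add(35, Rational(416, 3))), Rational(1, 2)) = Pow(Add(27762, Rational(521, 3)), Rational(1, 2)) = Pow(Rational(83807, 3), Rational(1, 2)) = Mul(Rational(1, 3), Pow(251421, Rational(1, 2)))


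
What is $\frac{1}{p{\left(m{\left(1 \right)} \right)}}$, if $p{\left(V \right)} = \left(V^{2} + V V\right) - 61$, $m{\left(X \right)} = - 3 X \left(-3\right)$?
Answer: $\frac{1}{101} \approx 0.009901$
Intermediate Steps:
$m{\left(X \right)} = 9 X$
$p{\left(V \right)} = -61 + 2 V^{2}$ ($p{\left(V \right)} = \left(V^{2} + V^{2}\right) - 61 = 2 V^{2} - 61 = -61 + 2 V^{2}$)
$\frac{1}{p{\left(m{\left(1 \right)} \right)}} = \frac{1}{-61 + 2 \left(9 \cdot 1\right)^{2}} = \frac{1}{-61 + 2 \cdot 9^{2}} = \frac{1}{-61 + 2 \cdot 81} = \frac{1}{-61 + 162} = \frac{1}{101}$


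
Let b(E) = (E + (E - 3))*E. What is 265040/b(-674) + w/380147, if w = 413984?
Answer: 238858613848/173075987189 ≈ 1.3801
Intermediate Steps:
b(E) = E*(-3 + 2*E) (b(E) = (E + (-3 + E))*E = (-3 + 2*E)*E = E*(-3 + 2*E))
265040/b(-674) + w/380147 = 265040/((-674*(-3 + 2*(-674)))) + 413984/380147 = 265040/((-674*(-3 - 1348))) + 413984*(1/380147) = 265040/((-674*(-1351))) + 413984/380147 = 265040/910574 + 413984/380147 = 265040*(1/910574) + 413984/380147 = 132520/455287 + 413984/380147 = 238858613848/173075987189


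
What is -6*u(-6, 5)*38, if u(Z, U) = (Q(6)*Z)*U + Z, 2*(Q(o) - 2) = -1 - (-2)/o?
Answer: 12768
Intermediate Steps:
Q(o) = 3/2 + 1/o (Q(o) = 2 + (-1 - (-2)/o)/2 = 2 + (-1 + 2/o)/2 = 2 + (-1/2 + 1/o) = 3/2 + 1/o)
u(Z, U) = Z + 5*U*Z/3 (u(Z, U) = ((3/2 + 1/6)*Z)*U + Z = (5*Z/3)*U + Z = 5*U*Z/3 + Z = Z + 5*U*Z/3)
-6*u(-6, 5)*38 = -2*(-6)*(3 + 5*5)*38 = -2*(-6)*(3 + 25)*38 = -2*(-6)*28*38 = -6*(-56)*38 = 336*38 = 12768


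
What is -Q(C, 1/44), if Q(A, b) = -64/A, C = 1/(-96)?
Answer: -6144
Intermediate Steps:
C = -1/96 ≈ -0.010417
-Q(C, 1/44) = -(-64)/(-1/96) = -(-64)*(-96) = -1*6144 = -6144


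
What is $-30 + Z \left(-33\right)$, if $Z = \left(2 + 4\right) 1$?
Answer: $-228$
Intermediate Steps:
$Z = 6$ ($Z = 6 \cdot 1 = 6$)
$-30 + Z \left(-33\right) = -30 + 6 \left(-33\right) = -30 - 198 = -228$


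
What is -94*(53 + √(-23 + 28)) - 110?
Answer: -5092 - 94*√5 ≈ -5302.2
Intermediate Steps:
-94*(53 + √(-23 + 28)) - 110 = -94*(53 + √5) - 110 = (-4982 - 94*√5) - 110 = -5092 - 94*√5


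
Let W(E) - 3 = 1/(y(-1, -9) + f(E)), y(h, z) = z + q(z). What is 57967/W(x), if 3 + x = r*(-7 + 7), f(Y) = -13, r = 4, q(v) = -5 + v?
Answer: 2086812/107 ≈ 19503.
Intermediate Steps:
y(h, z) = -5 + 2*z (y(h, z) = z + (-5 + z) = -5 + 2*z)
x = -3 (x = -3 + 4*(-7 + 7) = -3 + 4*0 = -3 + 0 = -3)
W(E) = 107/36 (W(E) = 3 + 1/((-5 + 2*(-9)) - 13) = 3 + 1/((-5 - 18) - 13) = 3 + 1/(-23 - 13) = 3 + 1/(-36) = 3 - 1/36 = 107/36)
57967/W(x) = 57967/(107/36) = 57967*(36/107) = 2086812/107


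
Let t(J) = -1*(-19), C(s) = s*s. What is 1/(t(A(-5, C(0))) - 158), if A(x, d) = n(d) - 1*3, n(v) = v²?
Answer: -1/139 ≈ -0.0071942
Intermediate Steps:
C(s) = s²
A(x, d) = -3 + d² (A(x, d) = d² - 1*3 = d² - 3 = -3 + d²)
t(J) = 19
1/(t(A(-5, C(0))) - 158) = 1/(19 - 158) = 1/(-139) = -1/139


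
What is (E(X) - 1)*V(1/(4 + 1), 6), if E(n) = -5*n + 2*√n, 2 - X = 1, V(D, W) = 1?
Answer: -4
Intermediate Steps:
X = 1 (X = 2 - 1*1 = 2 - 1 = 1)
(E(X) - 1)*V(1/(4 + 1), 6) = ((-5*1 + 2*√1) - 1)*1 = ((-5 + 2*1) - 1)*1 = ((-5 + 2) - 1)*1 = (-3 - 1)*1 = -4*1 = -4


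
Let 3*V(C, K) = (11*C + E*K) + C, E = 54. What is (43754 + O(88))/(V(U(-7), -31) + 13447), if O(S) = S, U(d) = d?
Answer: 14614/4287 ≈ 3.4089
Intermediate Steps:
V(C, K) = 4*C + 18*K (V(C, K) = ((11*C + 54*K) + C)/3 = (12*C + 54*K)/3 = 4*C + 18*K)
(43754 + O(88))/(V(U(-7), -31) + 13447) = (43754 + 88)/((4*(-7) + 18*(-31)) + 13447) = 43842/((-28 - 558) + 13447) = 43842/(-586 + 13447) = 43842/12861 = 43842*(1/12861) = 14614/4287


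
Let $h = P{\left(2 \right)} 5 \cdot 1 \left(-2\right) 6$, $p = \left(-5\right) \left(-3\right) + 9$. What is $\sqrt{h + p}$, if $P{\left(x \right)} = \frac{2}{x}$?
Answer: $6 i \approx 6.0 i$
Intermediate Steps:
$p = 24$ ($p = 15 + 9 = 24$)
$h = -60$ ($h = \frac{2}{2} \cdot 5 \cdot 1 \left(-2\right) 6 = 2 \cdot \frac{1}{2} \cdot 5 \left(-2\right) 6 = 1 \left(-10\right) 6 = \left(-10\right) 6 = -60$)
$\sqrt{h + p} = \sqrt{-60 + 24} = \sqrt{-36} = 6 i$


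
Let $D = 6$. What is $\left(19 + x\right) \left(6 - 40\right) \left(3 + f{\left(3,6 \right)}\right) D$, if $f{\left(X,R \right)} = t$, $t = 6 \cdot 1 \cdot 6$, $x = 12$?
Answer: $-246636$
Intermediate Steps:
$t = 36$ ($t = 6 \cdot 6 = 36$)
$f{\left(X,R \right)} = 36$
$\left(19 + x\right) \left(6 - 40\right) \left(3 + f{\left(3,6 \right)}\right) D = \left(19 + 12\right) \left(6 - 40\right) \left(3 + 36\right) 6 = 31 \left(6 - 40\right) 39 \cdot 6 = 31 \left(-34\right) 234 = \left(-1054\right) 234 = -246636$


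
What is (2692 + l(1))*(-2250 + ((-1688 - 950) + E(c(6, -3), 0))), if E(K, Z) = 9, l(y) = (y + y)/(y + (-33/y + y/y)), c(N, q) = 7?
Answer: -407152550/31 ≈ -1.3134e+7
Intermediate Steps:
l(y) = 2*y/(1 + y - 33/y) (l(y) = (2*y)/(y + (-33/y + 1)) = (2*y)/(y + (1 - 33/y)) = (2*y)/(1 + y - 33/y) = 2*y/(1 + y - 33/y))
(2692 + l(1))*(-2250 + ((-1688 - 950) + E(c(6, -3), 0))) = (2692 + 2*1**2/(-33 + 1 + 1**2))*(-2250 + ((-1688 - 950) + 9)) = (2692 + 2*1/(-33 + 1 + 1))*(-2250 + (-2638 + 9)) = (2692 + 2*1/(-31))*(-2250 - 2629) = (2692 + 2*1*(-1/31))*(-4879) = (2692 - 2/31)*(-4879) = (83450/31)*(-4879) = -407152550/31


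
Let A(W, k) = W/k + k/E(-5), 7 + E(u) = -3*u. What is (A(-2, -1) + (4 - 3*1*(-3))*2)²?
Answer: 49729/64 ≈ 777.02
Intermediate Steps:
E(u) = -7 - 3*u
A(W, k) = k/8 + W/k (A(W, k) = W/k + k/(-7 - 3*(-5)) = W/k + k/(-7 + 15) = W/k + k/8 = k/8 + W/k)
(A(-2, -1) + (4 - 3*1*(-3))*2)² = (((⅛)*(-1) - 2/(-1)) + (4 - 3*1*(-3))*2)² = ((-⅛ - 2*(-1)) + (4 - 3*(-3))*2)² = ((-⅛ + 2) + (4 + 9)*2)² = (15/8 + 13*2)² = (15/8 + 26)² = (223/8)² = 49729/64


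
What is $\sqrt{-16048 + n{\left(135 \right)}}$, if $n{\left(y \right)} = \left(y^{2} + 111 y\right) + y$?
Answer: $7 \sqrt{353} \approx 131.52$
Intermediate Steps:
$n{\left(y \right)} = y^{2} + 112 y$
$\sqrt{-16048 + n{\left(135 \right)}} = \sqrt{-16048 + 135 \left(112 + 135\right)} = \sqrt{-16048 + 135 \cdot 247} = \sqrt{-16048 + 33345} = \sqrt{17297} = 7 \sqrt{353}$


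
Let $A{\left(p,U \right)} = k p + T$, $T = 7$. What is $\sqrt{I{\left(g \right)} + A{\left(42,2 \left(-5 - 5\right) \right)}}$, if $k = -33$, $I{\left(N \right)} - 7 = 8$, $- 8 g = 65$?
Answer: $2 i \sqrt{341} \approx 36.932 i$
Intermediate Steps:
$g = - \frac{65}{8}$ ($g = \left(- \frac{1}{8}\right) 65 = - \frac{65}{8} \approx -8.125$)
$I{\left(N \right)} = 15$ ($I{\left(N \right)} = 7 + 8 = 15$)
$A{\left(p,U \right)} = 7 - 33 p$ ($A{\left(p,U \right)} = - 33 p + 7 = 7 - 33 p$)
$\sqrt{I{\left(g \right)} + A{\left(42,2 \left(-5 - 5\right) \right)}} = \sqrt{15 + \left(7 - 1386\right)} = \sqrt{15 - 1379} = \sqrt{-1364} = 2 i \sqrt{341}$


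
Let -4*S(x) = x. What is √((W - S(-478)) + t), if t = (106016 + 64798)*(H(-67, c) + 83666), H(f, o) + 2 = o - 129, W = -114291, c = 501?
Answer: √57417643574/2 ≈ 1.1981e+5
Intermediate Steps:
S(x) = -x/4
H(f, o) = -131 + o (H(f, o) = -2 + (o - 129) = -2 + (-129 + o) = -131 + o)
t = 14354525304 (t = (106016 + 64798)*((-131 + 501) + 83666) = 170814*(370 + 83666) = 170814*84036 = 14354525304)
√((W - S(-478)) + t) = √((-114291 - (-1)*(-478)/4) + 14354525304) = √((-114291 - 1*239/2) + 14354525304) = √((-114291 - 239/2) + 14354525304) = √(-228821/2 + 14354525304) = √(28708821787/2) = √57417643574/2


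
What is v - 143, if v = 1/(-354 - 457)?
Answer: -115974/811 ≈ -143.00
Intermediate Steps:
v = -1/811 (v = 1/(-811) = -1/811 ≈ -0.0012330)
v - 143 = -1/811 - 143 = -115974/811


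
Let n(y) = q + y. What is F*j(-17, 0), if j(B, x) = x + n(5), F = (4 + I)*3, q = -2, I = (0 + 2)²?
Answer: 72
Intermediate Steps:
I = 4 (I = 2² = 4)
n(y) = -2 + y
F = 24 (F = (4 + 4)*3 = 8*3 = 24)
j(B, x) = 3 + x (j(B, x) = x + (-2 + 5) = x + 3 = 3 + x)
F*j(-17, 0) = 24*(3 + 0) = 24*3 = 72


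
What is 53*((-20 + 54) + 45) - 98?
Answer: 4089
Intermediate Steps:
53*((-20 + 54) + 45) - 98 = 53*(34 + 45) - 98 = 53*79 - 98 = 4187 - 98 = 4089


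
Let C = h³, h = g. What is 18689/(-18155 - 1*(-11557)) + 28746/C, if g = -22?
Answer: -97166645/17563876 ≈ -5.5322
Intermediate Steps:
h = -22
C = -10648 (C = (-22)³ = -10648)
18689/(-18155 - 1*(-11557)) + 28746/C = 18689/(-18155 - 1*(-11557)) + 28746/(-10648) = 18689/(-18155 + 11557) + 28746*(-1/10648) = 18689/(-6598) - 14373/5324 = 18689*(-1/6598) - 14373/5324 = -18689/6598 - 14373/5324 = -97166645/17563876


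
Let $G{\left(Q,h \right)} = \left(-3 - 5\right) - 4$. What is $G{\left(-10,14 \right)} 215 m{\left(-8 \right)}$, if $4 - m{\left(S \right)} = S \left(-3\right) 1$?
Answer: $51600$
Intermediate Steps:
$G{\left(Q,h \right)} = -12$ ($G{\left(Q,h \right)} = -8 - 4 = -12$)
$m{\left(S \right)} = 4 + 3 S$ ($m{\left(S \right)} = 4 - S \left(-3\right) 1 = 4 - - 3 S 1 = 4 - - 3 S = 4 + 3 S$)
$G{\left(-10,14 \right)} 215 m{\left(-8 \right)} = \left(-12\right) 215 \left(4 + 3 \left(-8\right)\right) = - 2580 \left(4 - 24\right) = \left(-2580\right) \left(-20\right) = 51600$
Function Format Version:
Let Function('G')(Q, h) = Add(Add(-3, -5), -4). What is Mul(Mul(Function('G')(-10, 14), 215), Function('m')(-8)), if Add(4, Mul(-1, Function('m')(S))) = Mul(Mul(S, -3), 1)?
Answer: 51600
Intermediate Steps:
Function('G')(Q, h) = -12 (Function('G')(Q, h) = Add(-8, -4) = -12)
Function('m')(S) = Add(4, Mul(3, S)) (Function('m')(S) = Add(4, Mul(-1, Mul(Mul(S, -3), 1))) = Add(4, Mul(-1, Mul(Mul(-3, S), 1))) = Add(4, Mul(-1, Mul(-3, S))) = Add(4, Mul(3, S)))
Mul(Mul(Function('G')(-10, 14), 215), Function('m')(-8)) = Mul(Mul(-12, 215), Add(4, Mul(3, -8))) = Mul(-2580, Add(4, -24)) = Mul(-2580, -20) = 51600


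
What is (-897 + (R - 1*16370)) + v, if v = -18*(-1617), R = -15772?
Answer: -3933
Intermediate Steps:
v = 29106
(-897 + (R - 1*16370)) + v = (-897 + (-15772 - 1*16370)) + 29106 = (-897 + (-15772 - 16370)) + 29106 = (-897 - 32142) + 29106 = -33039 + 29106 = -3933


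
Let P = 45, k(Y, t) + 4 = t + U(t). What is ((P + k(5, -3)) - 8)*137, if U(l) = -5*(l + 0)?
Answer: 6165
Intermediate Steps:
U(l) = -5*l
k(Y, t) = -4 - 4*t (k(Y, t) = -4 + (t - 5*t) = -4 - 4*t)
((P + k(5, -3)) - 8)*137 = ((45 + (-4 - 4*(-3))) - 8)*137 = ((45 + (-4 + 12)) - 8)*137 = ((45 + 8) - 8)*137 = (53 - 8)*137 = 45*137 = 6165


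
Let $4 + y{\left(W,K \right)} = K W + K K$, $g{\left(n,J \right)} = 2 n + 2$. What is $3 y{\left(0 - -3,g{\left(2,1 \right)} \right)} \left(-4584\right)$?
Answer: $-687600$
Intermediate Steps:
$g{\left(n,J \right)} = 2 + 2 n$
$y{\left(W,K \right)} = -4 + K^{2} + K W$ ($y{\left(W,K \right)} = -4 + \left(K W + K K\right) = -4 + \left(K W + K^{2}\right) = -4 + \left(K^{2} + K W\right) = -4 + K^{2} + K W$)
$3 y{\left(0 - -3,g{\left(2,1 \right)} \right)} \left(-4584\right) = 3 \left(-4 + \left(2 + 2 \cdot 2\right)^{2} + \left(2 + 2 \cdot 2\right) \left(0 - -3\right)\right) \left(-4584\right) = 3 \left(-4 + \left(2 + 4\right)^{2} + \left(2 + 4\right) \left(0 + 3\right)\right) \left(-4584\right) = 3 \left(-4 + 6^{2} + 6 \cdot 3\right) \left(-4584\right) = 3 \left(-4 + 36 + 18\right) \left(-4584\right) = 3 \cdot 50 \left(-4584\right) = 150 \left(-4584\right) = -687600$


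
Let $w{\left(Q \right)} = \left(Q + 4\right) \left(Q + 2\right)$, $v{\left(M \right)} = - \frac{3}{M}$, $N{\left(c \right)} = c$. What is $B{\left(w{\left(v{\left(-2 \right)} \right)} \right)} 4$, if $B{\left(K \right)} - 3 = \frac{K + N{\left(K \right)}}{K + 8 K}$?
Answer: $\frac{116}{9} \approx 12.889$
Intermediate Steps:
$w{\left(Q \right)} = \left(2 + Q\right) \left(4 + Q\right)$ ($w{\left(Q \right)} = \left(4 + Q\right) \left(2 + Q\right) = \left(2 + Q\right) \left(4 + Q\right)$)
$B{\left(K \right)} = \frac{29}{9}$ ($B{\left(K \right)} = 3 + \frac{K + K}{K + 8 K} = 3 + \frac{2 K}{9 K} = 3 + 2 K \frac{1}{9 K} = 3 + \frac{2}{9} = \frac{29}{9}$)
$B{\left(w{\left(v{\left(-2 \right)} \right)} \right)} 4 = \frac{29}{9} \cdot 4 = \frac{116}{9}$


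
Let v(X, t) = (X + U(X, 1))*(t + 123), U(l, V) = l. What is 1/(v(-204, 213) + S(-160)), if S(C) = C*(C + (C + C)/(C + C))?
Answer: -1/111648 ≈ -8.9567e-6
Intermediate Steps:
v(X, t) = 2*X*(123 + t) (v(X, t) = (X + X)*(t + 123) = (2*X)*(123 + t) = 2*X*(123 + t))
S(C) = C*(1 + C) (S(C) = C*(C + (2*C)/((2*C))) = C*(C + (2*C)*(1/(2*C))) = C*(C + 1) = C*(1 + C))
1/(v(-204, 213) + S(-160)) = 1/(2*(-204)*(123 + 213) - 160*(1 - 160)) = 1/(2*(-204)*336 - 160*(-159)) = 1/(-137088 + 25440) = 1/(-111648) = -1/111648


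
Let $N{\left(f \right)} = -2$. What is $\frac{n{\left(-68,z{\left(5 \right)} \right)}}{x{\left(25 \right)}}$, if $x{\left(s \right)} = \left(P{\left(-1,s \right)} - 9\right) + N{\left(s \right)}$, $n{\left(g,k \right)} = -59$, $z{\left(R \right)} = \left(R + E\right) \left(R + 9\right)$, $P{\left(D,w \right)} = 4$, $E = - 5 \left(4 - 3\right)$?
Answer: $\frac{59}{7} \approx 8.4286$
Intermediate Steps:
$E = -5$ ($E = \left(-5\right) 1 = -5$)
$z{\left(R \right)} = \left(-5 + R\right) \left(9 + R\right)$ ($z{\left(R \right)} = \left(R - 5\right) \left(R + 9\right) = \left(-5 + R\right) \left(9 + R\right)$)
$x{\left(s \right)} = -7$ ($x{\left(s \right)} = \left(4 - 9\right) - 2 = -5 - 2 = -7$)
$\frac{n{\left(-68,z{\left(5 \right)} \right)}}{x{\left(25 \right)}} = - \frac{59}{-7} = \left(-59\right) \left(- \frac{1}{7}\right) = \frac{59}{7}$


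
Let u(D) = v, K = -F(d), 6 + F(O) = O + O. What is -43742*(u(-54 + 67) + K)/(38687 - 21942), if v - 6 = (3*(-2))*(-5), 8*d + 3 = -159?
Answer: -721743/3349 ≈ -215.51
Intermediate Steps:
d = -81/4 (d = -3/8 + (⅛)*(-159) = -3/8 - 159/8 = -81/4 ≈ -20.250)
F(O) = -6 + 2*O (F(O) = -6 + (O + O) = -6 + 2*O)
K = 93/2 (K = -(-6 + 2*(-81/4)) = -(-6 - 81/2) = -1*(-93/2) = 93/2 ≈ 46.500)
v = 36 (v = 6 + (3*(-2))*(-5) = 6 - 6*(-5) = 6 + 30 = 36)
u(D) = 36
-43742*(u(-54 + 67) + K)/(38687 - 21942) = -43742*(36 + 93/2)/(38687 - 21942) = -43742/(16745/(165/2)) = -43742/(16745*(2/165)) = -43742/6698/33 = -43742*33/6698 = -721743/3349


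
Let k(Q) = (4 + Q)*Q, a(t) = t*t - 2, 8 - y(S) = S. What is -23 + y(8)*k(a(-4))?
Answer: -23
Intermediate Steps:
y(S) = 8 - S
a(t) = -2 + t² (a(t) = t² - 2 = -2 + t²)
k(Q) = Q*(4 + Q)
-23 + y(8)*k(a(-4)) = -23 + (8 - 1*8)*((-2 + (-4)²)*(4 + (-2 + (-4)²))) = -23 + (8 - 8)*((-2 + 16)*(4 + (-2 + 16))) = -23 + 0*(14*(4 + 14)) = -23 + 0*(14*18) = -23 + 0*252 = -23 + 0 = -23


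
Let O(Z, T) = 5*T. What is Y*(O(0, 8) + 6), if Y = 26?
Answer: 1196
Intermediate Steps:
Y*(O(0, 8) + 6) = 26*(5*8 + 6) = 26*(40 + 6) = 26*46 = 1196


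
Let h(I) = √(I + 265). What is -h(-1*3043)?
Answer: -I*√2778 ≈ -52.707*I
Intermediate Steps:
h(I) = √(265 + I)
-h(-1*3043) = -√(265 - 1*3043) = -√(265 - 3043) = -√(-2778) = -I*√2778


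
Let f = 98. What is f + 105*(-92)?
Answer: -9562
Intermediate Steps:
f + 105*(-92) = 98 + 105*(-92) = 98 - 9660 = -9562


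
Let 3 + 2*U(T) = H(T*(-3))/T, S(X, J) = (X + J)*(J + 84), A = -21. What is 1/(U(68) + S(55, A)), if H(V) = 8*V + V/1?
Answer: 1/2127 ≈ 0.00047015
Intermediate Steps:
S(X, J) = (84 + J)*(J + X) (S(X, J) = (J + X)*(84 + J) = (84 + J)*(J + X))
H(V) = 9*V (H(V) = 8*V + V*1 = 8*V + V = 9*V)
U(T) = -15 (U(T) = -3/2 + ((9*(T*(-3)))/T)/2 = -3/2 + ((9*(-3*T))/T)/2 = -3/2 + ((-27*T)/T)/2 = -3/2 + (½)*(-27) = -3/2 - 27/2 = -15)
1/(U(68) + S(55, A)) = 1/(-15 + ((-21)² + 84*(-21) + 84*55 - 21*55)) = 1/(-15 + (441 - 1764 + 4620 - 1155)) = 1/(-15 + 2142) = 1/2127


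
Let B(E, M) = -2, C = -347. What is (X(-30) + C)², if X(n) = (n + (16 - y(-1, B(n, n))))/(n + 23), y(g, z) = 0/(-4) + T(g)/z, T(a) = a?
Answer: 23319241/196 ≈ 1.1898e+5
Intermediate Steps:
y(g, z) = g/z (y(g, z) = 0/(-4) + g/z = 0*(-¼) + g/z = 0 + g/z = g/z)
X(n) = (31/2 + n)/(23 + n) (X(n) = (n + (16 - (-1)/(-2)))/(n + 23) = (n + (16 - (-1)*(-1)/2))/(23 + n) = (n + (16 - 1*½))/(23 + n) = (n + (16 - ½))/(23 + n) = (n + 31/2)/(23 + n) = (31/2 + n)/(23 + n))
(X(-30) + C)² = ((31/2 - 30)/(23 - 30) - 347)² = (-29/2/(-7) - 347)² = (-⅐*(-29/2) - 347)² = (29/14 - 347)² = (-4829/14)² = 23319241/196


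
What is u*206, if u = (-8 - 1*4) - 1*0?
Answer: -2472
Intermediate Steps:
u = -12 (u = (-8 - 4) + 0 = -12 + 0 = -12)
u*206 = -12*206 = -2472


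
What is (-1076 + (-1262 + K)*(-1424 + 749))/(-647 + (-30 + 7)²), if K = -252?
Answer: -510437/59 ≈ -8651.5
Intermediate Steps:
(-1076 + (-1262 + K)*(-1424 + 749))/(-647 + (-30 + 7)²) = (-1076 + (-1262 - 252)*(-1424 + 749))/(-647 + (-30 + 7)²) = (-1076 - 1514*(-675))/(-647 + (-23)²) = (-1076 + 1021950)/(-647 + 529) = 1020874/(-118) = 1020874*(-1/118) = -510437/59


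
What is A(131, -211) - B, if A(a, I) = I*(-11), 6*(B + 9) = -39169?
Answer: 53149/6 ≈ 8858.2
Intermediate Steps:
B = -39223/6 (B = -9 + (1/6)*(-39169) = -9 - 39169/6 = -39223/6 ≈ -6537.2)
A(a, I) = -11*I
A(131, -211) - B = -11*(-211) - 1*(-39223/6) = 2321 + 39223/6 = 53149/6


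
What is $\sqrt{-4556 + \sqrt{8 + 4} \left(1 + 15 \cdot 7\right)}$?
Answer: $2 \sqrt{-1139 + 53 \sqrt{3}} \approx 64.721 i$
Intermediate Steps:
$\sqrt{-4556 + \sqrt{8 + 4} \left(1 + 15 \cdot 7\right)} = \sqrt{-4556 + \sqrt{12} \left(1 + 105\right)} = \sqrt{-4556 + 2 \sqrt{3} \cdot 106} = \sqrt{-4556 + 212 \sqrt{3}}$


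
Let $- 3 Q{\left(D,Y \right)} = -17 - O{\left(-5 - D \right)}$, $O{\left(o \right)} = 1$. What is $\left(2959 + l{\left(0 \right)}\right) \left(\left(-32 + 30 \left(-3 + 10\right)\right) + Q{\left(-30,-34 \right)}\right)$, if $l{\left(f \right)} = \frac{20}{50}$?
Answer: $\frac{2722648}{5} \approx 5.4453 \cdot 10^{5}$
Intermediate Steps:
$l{\left(f \right)} = \frac{2}{5}$ ($l{\left(f \right)} = 20 \cdot \frac{1}{50} = \frac{2}{5}$)
$Q{\left(D,Y \right)} = 6$ ($Q{\left(D,Y \right)} = - \frac{-17 - 1}{3} = \left(- \frac{1}{3}\right) \left(-18\right) = 6$)
$\left(2959 + l{\left(0 \right)}\right) \left(\left(-32 + 30 \left(-3 + 10\right)\right) + Q{\left(-30,-34 \right)}\right) = \left(2959 + \frac{2}{5}\right) \left(\left(-32 + 30 \left(-3 + 10\right)\right) + 6\right) = \frac{14797 \left(\left(-32 + 30 \cdot 7\right) + 6\right)}{5} = \frac{14797 \left(\left(-32 + 210\right) + 6\right)}{5} = \frac{14797 \left(178 + 6\right)}{5} = \frac{14797}{5} \cdot 184 = \frac{2722648}{5}$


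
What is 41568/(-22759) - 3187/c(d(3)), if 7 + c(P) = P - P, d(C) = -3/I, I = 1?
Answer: 72241957/159313 ≈ 453.46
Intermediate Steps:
d(C) = -3 (d(C) = -3/1 = -3*1 = -3)
c(P) = -7 (c(P) = -7 + (P - P) = -7 + 0 = -7)
41568/(-22759) - 3187/c(d(3)) = 41568/(-22759) - 3187/(-7) = 41568*(-1/22759) - 3187*(-⅐) = -41568/22759 + 3187/7 = 72241957/159313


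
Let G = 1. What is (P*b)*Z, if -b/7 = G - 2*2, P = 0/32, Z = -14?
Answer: 0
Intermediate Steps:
P = 0 (P = 0*(1/32) = 0)
b = 21 (b = -7*(1 - 2*2) = -7*(1 - 4) = -7*(-3) = 21)
(P*b)*Z = (0*21)*(-14) = 0*(-14) = 0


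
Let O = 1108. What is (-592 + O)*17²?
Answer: 149124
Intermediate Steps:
(-592 + O)*17² = (-592 + 1108)*17² = 516*289 = 149124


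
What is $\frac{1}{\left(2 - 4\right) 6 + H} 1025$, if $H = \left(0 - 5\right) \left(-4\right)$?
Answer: $\frac{1025}{8} \approx 128.13$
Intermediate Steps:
$H = 20$ ($H = \left(-5\right) \left(-4\right) = 20$)
$\frac{1}{\left(2 - 4\right) 6 + H} 1025 = \frac{1}{\left(2 - 4\right) 6 + 20} \cdot 1025 = \frac{1}{\left(-2\right) 6 + 20} \cdot 1025 = \frac{1}{-12 + 20} \cdot 1025 = \frac{1}{8} \cdot 1025 = \frac{1025}{8}$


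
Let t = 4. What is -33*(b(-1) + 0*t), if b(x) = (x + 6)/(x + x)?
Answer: 165/2 ≈ 82.500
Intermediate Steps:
b(x) = (6 + x)/(2*x) (b(x) = (6 + x)/((2*x)) = (6 + x)*(1/(2*x)) = (6 + x)/(2*x))
-33*(b(-1) + 0*t) = -33*((1/2)*(6 - 1)/(-1) + 0*4) = -33*((1/2)*(-1)*5 + 0) = -33*(-5/2 + 0) = -33*(-5/2) = 165/2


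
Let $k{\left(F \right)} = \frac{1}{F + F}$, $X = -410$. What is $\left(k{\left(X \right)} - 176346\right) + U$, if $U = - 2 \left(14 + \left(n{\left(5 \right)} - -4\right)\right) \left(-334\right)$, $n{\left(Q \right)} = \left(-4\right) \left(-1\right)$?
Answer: $- \frac{132553001}{820} \approx -1.6165 \cdot 10^{5}$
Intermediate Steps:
$n{\left(Q \right)} = 4$
$U = 14696$ ($U = - 2 \left(14 + \left(4 - -4\right)\right) \left(-334\right) = - 2 \left(14 + \left(4 + 4\right)\right) \left(-334\right) = - 2 \left(14 + 8\right) \left(-334\right) = \left(-2\right) 22 \left(-334\right) = \left(-44\right) \left(-334\right) = 14696$)
$k{\left(F \right)} = \frac{1}{2 F}$
$\left(k{\left(X \right)} - 176346\right) + U = \left(\frac{1}{2 \left(-410\right)} - 176346\right) + 14696 = \left(\frac{1}{2} \left(- \frac{1}{410}\right) - 176346\right) + 14696 = \left(- \frac{1}{820} - 176346\right) + 14696 = - \frac{144603721}{820} + 14696 = - \frac{132553001}{820}$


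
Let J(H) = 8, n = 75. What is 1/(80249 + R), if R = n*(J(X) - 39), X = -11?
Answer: 1/77924 ≈ 1.2833e-5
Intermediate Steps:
R = -2325 (R = 75*(8 - 39) = 75*(-31) = -2325)
1/(80249 + R) = 1/(80249 - 2325) = 1/77924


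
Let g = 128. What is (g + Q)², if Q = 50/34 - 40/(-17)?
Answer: 5022081/289 ≈ 17377.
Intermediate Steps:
Q = 65/17 (Q = 50*(1/34) - 40*(-1/17) = 25/17 + 40/17 = 65/17 ≈ 3.8235)
(g + Q)² = (128 + 65/17)² = (2241/17)² = 5022081/289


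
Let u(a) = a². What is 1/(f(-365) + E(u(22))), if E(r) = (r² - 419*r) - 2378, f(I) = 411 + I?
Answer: 1/29128 ≈ 3.4331e-5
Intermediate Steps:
E(r) = -2378 + r² - 419*r
1/(f(-365) + E(u(22))) = 1/((411 - 365) + (-2378 + (22²)² - 419*22²)) = 1/(46 + (-2378 + 484² - 419*484)) = 1/(46 + (-2378 + 234256 - 202796)) = 1/(46 + 29082) = 1/29128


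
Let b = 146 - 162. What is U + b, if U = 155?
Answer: 139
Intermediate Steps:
b = -16
U + b = 155 - 16 = 139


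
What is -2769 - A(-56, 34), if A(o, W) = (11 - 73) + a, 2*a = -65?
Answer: -5349/2 ≈ -2674.5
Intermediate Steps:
a = -65/2 (a = (½)*(-65) = -65/2 ≈ -32.500)
A(o, W) = -189/2 (A(o, W) = (11 - 73) - 65/2 = -62 - 65/2 = -189/2)
-2769 - A(-56, 34) = -2769 - 1*(-189/2) = -2769 + 189/2 = -5349/2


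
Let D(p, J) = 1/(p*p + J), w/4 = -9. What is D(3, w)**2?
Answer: 1/729 ≈ 0.0013717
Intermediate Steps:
w = -36 (w = 4*(-9) = -36)
D(p, J) = 1/(J + p**2) (D(p, J) = 1/(p**2 + J) = 1/(J + p**2))
D(3, w)**2 = (1/(-36 + 3**2))**2 = (1/(-36 + 9))**2 = (1/(-27))**2 = (-1/27)**2 = 1/729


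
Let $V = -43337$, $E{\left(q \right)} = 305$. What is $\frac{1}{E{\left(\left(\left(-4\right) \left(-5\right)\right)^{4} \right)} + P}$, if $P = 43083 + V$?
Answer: $\frac{1}{51} \approx 0.019608$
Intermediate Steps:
$P = -254$ ($P = 43083 - 43337 = -254$)
$\frac{1}{E{\left(\left(\left(-4\right) \left(-5\right)\right)^{4} \right)} + P} = \frac{1}{305 - 254} = \frac{1}{51}$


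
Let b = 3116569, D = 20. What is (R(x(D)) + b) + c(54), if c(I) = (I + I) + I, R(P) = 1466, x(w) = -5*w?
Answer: 3118197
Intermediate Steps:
c(I) = 3*I (c(I) = 2*I + I = 3*I)
(R(x(D)) + b) + c(54) = (1466 + 3116569) + 3*54 = 3118035 + 162 = 3118197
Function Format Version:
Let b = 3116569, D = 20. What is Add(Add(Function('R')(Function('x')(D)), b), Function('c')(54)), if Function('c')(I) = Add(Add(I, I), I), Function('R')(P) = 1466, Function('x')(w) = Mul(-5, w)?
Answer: 3118197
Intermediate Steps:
Function('c')(I) = Mul(3, I) (Function('c')(I) = Add(Mul(2, I), I) = Mul(3, I))
Add(Add(Function('R')(Function('x')(D)), b), Function('c')(54)) = Add(Add(1466, 3116569), Mul(3, 54)) = Add(3118035, 162) = 3118197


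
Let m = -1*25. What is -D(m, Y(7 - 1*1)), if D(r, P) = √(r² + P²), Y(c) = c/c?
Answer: -√626 ≈ -25.020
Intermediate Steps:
Y(c) = 1
m = -25
D(r, P) = √(P² + r²)
-D(m, Y(7 - 1*1)) = -√(1² + (-25)²) = -√(1 + 625) = -√626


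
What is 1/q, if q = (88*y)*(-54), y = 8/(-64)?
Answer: 1/594 ≈ 0.0016835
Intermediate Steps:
y = -⅛ (y = 8*(-1/64) = -⅛ ≈ -0.12500)
q = 594 (q = (88*(-⅛))*(-54) = -11*(-54) = 594)
1/q = 1/594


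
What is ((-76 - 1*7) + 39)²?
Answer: 1936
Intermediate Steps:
((-76 - 1*7) + 39)² = ((-76 - 7) + 39)² = (-83 + 39)² = (-44)² = 1936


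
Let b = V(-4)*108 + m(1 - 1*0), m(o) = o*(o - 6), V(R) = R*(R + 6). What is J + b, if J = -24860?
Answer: -25729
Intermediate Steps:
V(R) = R*(6 + R)
m(o) = o*(-6 + o)
b = -869 (b = -4*(6 - 4)*108 + (1 - 1*0)*(-6 + (1 - 1*0)) = -4*2*108 + (1 + 0)*(-6 + (1 + 0)) = -8*108 + 1*(-6 + 1) = -864 + 1*(-5) = -864 - 5 = -869)
J + b = -24860 - 869 = -25729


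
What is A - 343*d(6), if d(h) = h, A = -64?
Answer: -2122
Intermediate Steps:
A - 343*d(6) = -64 - 343*6 = -64 - 2058 = -2122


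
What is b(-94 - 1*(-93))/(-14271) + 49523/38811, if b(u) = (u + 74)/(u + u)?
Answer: 157368741/123082618 ≈ 1.2786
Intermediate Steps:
b(u) = (74 + u)/(2*u) (b(u) = (74 + u)/((2*u)) = (74 + u)*(1/(2*u)) = (74 + u)/(2*u))
b(-94 - 1*(-93))/(-14271) + 49523/38811 = ((74 + (-94 - 1*(-93)))/(2*(-94 - 1*(-93))))/(-14271) + 49523/38811 = ((74 + (-94 + 93))/(2*(-94 + 93)))*(-1/14271) + 49523*(1/38811) = ((½)*(74 - 1)/(-1))*(-1/14271) + 49523/38811 = ((½)*(-1)*73)*(-1/14271) + 49523/38811 = -73/2*(-1/14271) + 49523/38811 = 73/28542 + 49523/38811 = 157368741/123082618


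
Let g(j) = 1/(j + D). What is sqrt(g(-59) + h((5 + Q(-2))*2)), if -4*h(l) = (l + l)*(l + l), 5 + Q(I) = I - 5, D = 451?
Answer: I*sqrt(153662)/28 ≈ 14.0*I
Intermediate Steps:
Q(I) = -10 + I (Q(I) = -5 + (I - 5) = -5 + (-5 + I) = -10 + I)
h(l) = -l**2 (h(l) = -(l + l)*(l + l)/4 = -2*l*2*l/4 = -l**2)
g(j) = 1/(451 + j) (g(j) = 1/(j + 451) = 1/(451 + j))
sqrt(g(-59) + h((5 + Q(-2))*2)) = sqrt(1/(451 - 59) - ((5 + (-10 - 2))*2)**2) = sqrt(1/392 - ((5 - 12)*2)**2) = sqrt(1/392 - (-7*2)**2) = sqrt(1/392 - 1*(-14)**2) = sqrt(1/392 - 1*196) = sqrt(1/392 - 196) = sqrt(-76831/392) = I*sqrt(153662)/28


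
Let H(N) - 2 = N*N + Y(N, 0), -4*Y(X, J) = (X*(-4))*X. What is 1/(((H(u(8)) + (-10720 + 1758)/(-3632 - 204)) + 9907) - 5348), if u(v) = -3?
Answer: 1918/8787003 ≈ 0.00021828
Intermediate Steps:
Y(X, J) = X² (Y(X, J) = -X*(-4)*X/4 = -(-4*X)*X/4 = -(-1)*X² = X²)
H(N) = 2 + 2*N² (H(N) = 2 + (N*N + N²) = 2 + (N² + N²) = 2 + 2*N²)
1/(((H(u(8)) + (-10720 + 1758)/(-3632 - 204)) + 9907) - 5348) = 1/((((2 + 2*(-3)²) + (-10720 + 1758)/(-3632 - 204)) + 9907) - 5348) = 1/((((2 + 2*9) - 8962/(-3836)) + 9907) - 5348) = 1/((((2 + 18) - 8962*(-1/3836)) + 9907) - 5348) = 1/(((20 + 4481/1918) + 9907) - 5348) = 1/((42841/1918 + 9907) - 5348) = 1/(19044467/1918 - 5348) = 1/(8787003/1918) = 1918/8787003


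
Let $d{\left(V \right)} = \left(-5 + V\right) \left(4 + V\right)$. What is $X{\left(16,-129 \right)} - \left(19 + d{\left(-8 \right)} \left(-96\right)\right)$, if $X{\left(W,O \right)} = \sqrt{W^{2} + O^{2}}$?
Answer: $4973 + \sqrt{16897} \approx 5103.0$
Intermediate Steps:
$X{\left(W,O \right)} = \sqrt{O^{2} + W^{2}}$
$X{\left(16,-129 \right)} - \left(19 + d{\left(-8 \right)} \left(-96\right)\right) = \sqrt{\left(-129\right)^{2} + 16^{2}} - \left(19 + \left(-20 + \left(-8\right)^{2} - -8\right) \left(-96\right)\right) = \sqrt{16641 + 256} - \left(19 + \left(-20 + 64 + 8\right) \left(-96\right)\right) = \sqrt{16897} - \left(19 + 52 \left(-96\right)\right) = \sqrt{16897} - \left(19 - 4992\right) = \sqrt{16897} - -4973 = \sqrt{16897} + 4973 = 4973 + \sqrt{16897}$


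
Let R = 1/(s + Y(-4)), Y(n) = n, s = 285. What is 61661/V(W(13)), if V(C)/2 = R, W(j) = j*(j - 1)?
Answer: 17326741/2 ≈ 8.6634e+6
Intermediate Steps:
R = 1/281 (R = 1/(285 - 4) = 1/281 ≈ 0.0035587)
W(j) = j*(-1 + j)
V(C) = 2/281 (V(C) = 2*(1/281) = 2/281)
61661/V(W(13)) = 61661/(2/281) = 61661*(281/2) = 17326741/2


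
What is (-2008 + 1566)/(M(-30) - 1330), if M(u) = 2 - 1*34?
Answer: 221/681 ≈ 0.32452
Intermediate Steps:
M(u) = -32 (M(u) = 2 - 34 = -32)
(-2008 + 1566)/(M(-30) - 1330) = (-2008 + 1566)/(-32 - 1330) = -442/(-1362) = -442*(-1/1362) = 221/681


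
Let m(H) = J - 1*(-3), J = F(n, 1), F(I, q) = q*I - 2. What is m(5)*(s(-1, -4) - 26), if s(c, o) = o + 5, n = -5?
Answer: 100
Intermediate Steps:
F(I, q) = -2 + I*q (F(I, q) = I*q - 2 = -2 + I*q)
J = -7 (J = -2 - 5*1 = -2 - 5 = -7)
s(c, o) = 5 + o
m(H) = -4 (m(H) = -7 - 1*(-3) = -7 + 3 = -4)
m(5)*(s(-1, -4) - 26) = -4*((5 - 4) - 26) = -4*(1 - 26) = -4*(-25) = 100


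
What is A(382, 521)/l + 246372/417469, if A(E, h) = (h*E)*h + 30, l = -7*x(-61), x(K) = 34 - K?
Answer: -43287402167368/277616885 ≈ -1.5593e+5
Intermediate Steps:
l = -665 (l = -7*(34 - 1*(-61)) = -7*(34 + 61) = -7*95 = -665)
A(E, h) = 30 + E*h**2 (A(E, h) = (E*h)*h + 30 = E*h**2 + 30 = 30 + E*h**2)
A(382, 521)/l + 246372/417469 = (30 + 382*521**2)/(-665) + 246372/417469 = (30 + 382*271441)*(-1/665) + 246372*(1/417469) = (30 + 103690462)*(-1/665) + 246372/417469 = 103690492*(-1/665) + 246372/417469 = -103690492/665 + 246372/417469 = -43287402167368/277616885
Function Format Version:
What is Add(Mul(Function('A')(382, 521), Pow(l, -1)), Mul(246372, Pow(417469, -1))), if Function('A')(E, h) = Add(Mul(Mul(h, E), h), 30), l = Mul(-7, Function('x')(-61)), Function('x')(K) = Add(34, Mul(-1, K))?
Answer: Rational(-43287402167368, 277616885) ≈ -1.5593e+5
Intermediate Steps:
l = -665 (l = Mul(-7, Add(34, Mul(-1, -61))) = Mul(-7, Add(34, 61)) = Mul(-7, 95) = -665)
Function('A')(E, h) = Add(30, Mul(E, Pow(h, 2))) (Function('A')(E, h) = Add(Mul(Mul(E, h), h), 30) = Add(Mul(E, Pow(h, 2)), 30) = Add(30, Mul(E, Pow(h, 2))))
Add(Mul(Function('A')(382, 521), Pow(l, -1)), Mul(246372, Pow(417469, -1))) = Add(Mul(Add(30, Mul(382, Pow(521, 2))), Pow(-665, -1)), Mul(246372, Pow(417469, -1))) = Add(Mul(Add(30, Mul(382, 271441)), Rational(-1, 665)), Mul(246372, Rational(1, 417469))) = Add(Mul(Add(30, 103690462), Rational(-1, 665)), Rational(246372, 417469)) = Add(Mul(103690492, Rational(-1, 665)), Rational(246372, 417469)) = Add(Rational(-103690492, 665), Rational(246372, 417469)) = Rational(-43287402167368, 277616885)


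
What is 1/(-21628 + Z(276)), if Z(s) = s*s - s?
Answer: 1/54272 ≈ 1.8426e-5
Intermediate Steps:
Z(s) = s² - s
1/(-21628 + Z(276)) = 1/(-21628 + 276*(-1 + 276)) = 1/(-21628 + 276*275) = 1/(-21628 + 75900) = 1/54272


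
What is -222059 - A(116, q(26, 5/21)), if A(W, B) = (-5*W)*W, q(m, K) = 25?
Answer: -154779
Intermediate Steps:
A(W, B) = -5*W**2
-222059 - A(116, q(26, 5/21)) = -222059 - (-5)*116**2 = -222059 - (-5)*13456 = -222059 - 1*(-67280) = -222059 + 67280 = -154779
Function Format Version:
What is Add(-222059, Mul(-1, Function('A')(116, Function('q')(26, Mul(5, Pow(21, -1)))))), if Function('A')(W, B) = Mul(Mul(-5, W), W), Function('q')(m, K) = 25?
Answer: -154779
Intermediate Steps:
Function('A')(W, B) = Mul(-5, Pow(W, 2))
Add(-222059, Mul(-1, Function('A')(116, Function('q')(26, Mul(5, Pow(21, -1)))))) = Add(-222059, Mul(-1, Mul(-5, Pow(116, 2)))) = Add(-222059, Mul(-1, Mul(-5, 13456))) = Add(-222059, Mul(-1, -67280)) = Add(-222059, 67280) = -154779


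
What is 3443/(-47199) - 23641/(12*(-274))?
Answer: 368170325/51730104 ≈ 7.1171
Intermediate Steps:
3443/(-47199) - 23641/(12*(-274)) = 3443*(-1/47199) - 23641/(-3288) = -3443/47199 - 23641*(-1/3288) = -3443/47199 + 23641/3288 = 368170325/51730104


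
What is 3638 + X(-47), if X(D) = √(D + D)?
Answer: 3638 + I*√94 ≈ 3638.0 + 9.6954*I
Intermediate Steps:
X(D) = √2*√D (X(D) = √(2*D) = √2*√D)
3638 + X(-47) = 3638 + √2*√(-47) = 3638 + √2*(I*√47) = 3638 + I*√94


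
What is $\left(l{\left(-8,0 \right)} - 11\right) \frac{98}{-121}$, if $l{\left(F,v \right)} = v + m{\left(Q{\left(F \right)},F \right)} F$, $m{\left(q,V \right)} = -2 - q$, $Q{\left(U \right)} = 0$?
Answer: $- \frac{490}{121} \approx -4.0496$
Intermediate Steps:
$l{\left(F,v \right)} = v - 2 F$ ($l{\left(F,v \right)} = v + \left(-2 - 0\right) F = v + \left(-2 + 0\right) F = v - 2 F$)
$\left(l{\left(-8,0 \right)} - 11\right) \frac{98}{-121} = \left(\left(0 - -16\right) - 11\right) \frac{98}{-121} = \left(\left(0 + 16\right) - 11\right) 98 \left(- \frac{1}{121}\right) = \left(16 - 11\right) \left(- \frac{98}{121}\right) = 5 \left(- \frac{98}{121}\right) = - \frac{490}{121}$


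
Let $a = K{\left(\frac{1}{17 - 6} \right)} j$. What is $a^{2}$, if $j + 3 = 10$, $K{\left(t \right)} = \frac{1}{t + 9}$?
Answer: $\frac{5929}{10000} \approx 0.5929$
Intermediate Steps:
$K{\left(t \right)} = \frac{1}{9 + t}$
$j = 7$ ($j = -3 + 10 = 7$)
$a = \frac{77}{100}$ ($a = \frac{1}{9 + \frac{1}{17 - 6}} \cdot 7 = \frac{1}{9 + \frac{1}{11}} \cdot 7 = \frac{1}{\frac{100}{11}} \cdot 7 = \frac{11}{100} \cdot 7 = \frac{77}{100} \approx 0.77$)
$a^{2} = \left(\frac{77}{100}\right)^{2} = \frac{5929}{10000}$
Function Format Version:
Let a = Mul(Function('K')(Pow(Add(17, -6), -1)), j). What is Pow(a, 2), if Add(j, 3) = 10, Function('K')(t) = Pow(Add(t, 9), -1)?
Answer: Rational(5929, 10000) ≈ 0.59290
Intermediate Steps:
Function('K')(t) = Pow(Add(9, t), -1)
j = 7 (j = Add(-3, 10) = 7)
a = Rational(77, 100) (a = Mul(Pow(Add(9, Pow(Add(17, -6), -1)), -1), 7) = Mul(Pow(Add(9, Pow(11, -1)), -1), 7) = Mul(Pow(Add(9, Rational(1, 11)), -1), 7) = Mul(Pow(Rational(100, 11), -1), 7) = Mul(Rational(11, 100), 7) = Rational(77, 100) ≈ 0.77000)
Pow(a, 2) = Pow(Rational(77, 100), 2) = Rational(5929, 10000)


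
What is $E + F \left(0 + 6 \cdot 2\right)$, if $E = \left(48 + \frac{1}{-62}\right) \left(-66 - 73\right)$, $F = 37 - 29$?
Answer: $- \frac{407573}{62} \approx -6573.8$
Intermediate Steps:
$F = 8$
$E = - \frac{413525}{62}$ ($E = \left(48 - \frac{1}{62}\right) \left(-139\right) = \frac{2975}{62} \left(-139\right) = - \frac{413525}{62} \approx -6669.8$)
$E + F \left(0 + 6 \cdot 2\right) = - \frac{413525}{62} + 8 \left(0 + 6 \cdot 2\right) = - \frac{413525}{62} + 8 \left(0 + 12\right) = - \frac{413525}{62} + 8 \cdot 12 = - \frac{413525}{62} + 96 = - \frac{407573}{62}$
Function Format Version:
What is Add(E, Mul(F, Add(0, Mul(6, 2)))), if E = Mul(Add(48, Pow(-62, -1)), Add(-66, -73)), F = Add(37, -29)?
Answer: Rational(-407573, 62) ≈ -6573.8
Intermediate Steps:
F = 8
E = Rational(-413525, 62) (E = Mul(Add(48, Rational(-1, 62)), -139) = Mul(Rational(2975, 62), -139) = Rational(-413525, 62) ≈ -6669.8)
Add(E, Mul(F, Add(0, Mul(6, 2)))) = Add(Rational(-413525, 62), Mul(8, Add(0, Mul(6, 2)))) = Add(Rational(-413525, 62), Mul(8, Add(0, 12))) = Add(Rational(-413525, 62), Mul(8, 12)) = Add(Rational(-413525, 62), 96) = Rational(-407573, 62)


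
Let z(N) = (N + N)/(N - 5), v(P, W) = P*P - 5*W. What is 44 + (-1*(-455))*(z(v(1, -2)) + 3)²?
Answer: 182396/9 ≈ 20266.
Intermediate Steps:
v(P, W) = P² - 5*W
z(N) = 2*N/(-5 + N) (z(N) = (2*N)/(-5 + N) = 2*N/(-5 + N))
44 + (-1*(-455))*(z(v(1, -2)) + 3)² = 44 + (-1*(-455))*(2*(1² - 5*(-2))/(-5 + (1² - 5*(-2))) + 3)² = 44 + 455*(2*(1 + 10)/(-5 + (1 + 10)) + 3)² = 44 + 455*(2*11/(-5 + 11) + 3)² = 44 + 455*(2*11/6 + 3)² = 44 + 455*(2*11*(⅙) + 3)² = 44 + 455*(11/3 + 3)² = 44 + 455*(20/3)² = 44 + 455*(400/9) = 44 + 182000/9 = 182396/9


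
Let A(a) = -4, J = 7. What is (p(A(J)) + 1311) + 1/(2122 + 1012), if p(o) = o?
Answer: 4096139/3134 ≈ 1307.0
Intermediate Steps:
(p(A(J)) + 1311) + 1/(2122 + 1012) = (-4 + 1311) + 1/(2122 + 1012) = 1307 + 1/3134 = 4096139/3134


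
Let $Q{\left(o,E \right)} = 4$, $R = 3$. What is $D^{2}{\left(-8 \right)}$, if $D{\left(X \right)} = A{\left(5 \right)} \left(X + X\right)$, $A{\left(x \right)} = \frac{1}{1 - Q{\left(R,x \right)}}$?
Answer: $\frac{256}{9} \approx 28.444$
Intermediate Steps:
$A{\left(x \right)} = - \frac{1}{3}$ ($A{\left(x \right)} = \frac{1}{1 - 4} = \frac{1}{-3} = - \frac{1}{3}$)
$D{\left(X \right)} = - \frac{2 X}{3}$ ($D{\left(X \right)} = - \frac{X + X}{3} = - \frac{2 X}{3}$)
$D^{2}{\left(-8 \right)} = \left(\left(- \frac{2}{3}\right) \left(-8\right)\right)^{2} = \left(\frac{16}{3}\right)^{2} = \frac{256}{9}$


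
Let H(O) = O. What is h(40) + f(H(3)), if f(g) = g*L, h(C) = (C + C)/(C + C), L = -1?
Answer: -2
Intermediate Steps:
h(C) = 1 (h(C) = (2*C)/((2*C)) = (2*C)*(1/(2*C)) = 1)
f(g) = -g (f(g) = g*(-1) = -g)
h(40) + f(H(3)) = 1 - 1*3 = 1 - 3 = -2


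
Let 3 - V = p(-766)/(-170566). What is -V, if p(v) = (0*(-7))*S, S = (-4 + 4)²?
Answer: -3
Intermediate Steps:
S = 0 (S = 0² = 0)
p(v) = 0 (p(v) = (0*(-7))*0 = 0*0 = 0)
V = 3 (V = 3 - 0/(-170566) = 3 - 0*(-1)/170566 = 3 - 1*0 = 3 + 0 = 3)
-V = -1*3 = -3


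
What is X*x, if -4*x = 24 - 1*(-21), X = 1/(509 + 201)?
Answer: -9/568 ≈ -0.015845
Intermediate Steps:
X = 1/710 ≈ 0.0014085
x = -45/4 (x = -(24 - 1*(-21))/4 = -(24 + 21)/4 = -1/4*45 = -45/4 ≈ -11.250)
X*x = (1/710)*(-45/4) = -9/568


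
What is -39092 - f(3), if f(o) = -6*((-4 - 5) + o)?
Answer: -39128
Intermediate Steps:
f(o) = 54 - 6*o (f(o) = -6*(-9 + o) = 54 - 6*o)
-39092 - f(3) = -39092 - (54 - 6*3) = -39092 - (54 - 18) = -39092 - 1*36 = -39092 - 36 = -39128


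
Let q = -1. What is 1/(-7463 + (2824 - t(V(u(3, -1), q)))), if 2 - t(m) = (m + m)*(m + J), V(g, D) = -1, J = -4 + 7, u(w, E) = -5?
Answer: -1/4645 ≈ -0.00021529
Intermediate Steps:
J = 3
t(m) = 2 - 2*m*(3 + m) (t(m) = 2 - (m + m)*(m + 3) = 2 - 2*m*(3 + m))
1/(-7463 + (2824 - t(V(u(3, -1), q)))) = 1/(-7463 + (2824 - (2 - 6*(-1) - 2*(-1)²))) = 1/(-7463 + (2824 - (2 + 6 - 2*1))) = 1/(-7463 + (2824 - (2 + 6 - 2))) = 1/(-7463 + (2824 - 1*6)) = 1/(-7463 + (2824 - 6)) = 1/(-7463 + 2818) = 1/(-4645) = -1/4645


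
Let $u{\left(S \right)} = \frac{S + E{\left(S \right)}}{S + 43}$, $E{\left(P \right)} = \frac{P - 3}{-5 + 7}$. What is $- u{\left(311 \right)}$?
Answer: $- \frac{155}{118} \approx -1.3136$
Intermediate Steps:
$E{\left(P \right)} = - \frac{3}{2} + \frac{P}{2}$ ($E{\left(P \right)} = \frac{-3 + P}{2} = \left(-3 + P\right) \frac{1}{2} = - \frac{3}{2} + \frac{P}{2}$)
$u{\left(S \right)} = \frac{- \frac{3}{2} + \frac{3 S}{2}}{43 + S}$ ($u{\left(S \right)} = \frac{S + \left(- \frac{3}{2} + \frac{S}{2}\right)}{S + 43} = \frac{- \frac{3}{2} + \frac{3 S}{2}}{43 + S}$)
$- u{\left(311 \right)} = - \frac{3 \left(-1 + 311\right)}{2 \left(43 + 311\right)} = - \frac{3 \cdot 310}{2 \cdot 354} = \left(-1\right) \frac{155}{118} = - \frac{155}{118}$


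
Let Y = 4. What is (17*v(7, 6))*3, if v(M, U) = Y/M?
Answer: 204/7 ≈ 29.143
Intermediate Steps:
v(M, U) = 4/M
(17*v(7, 6))*3 = (17*(4/7))*3 = (68/7)*3 = 204/7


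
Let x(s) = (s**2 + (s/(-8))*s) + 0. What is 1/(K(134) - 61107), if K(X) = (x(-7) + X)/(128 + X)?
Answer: -2096/128078857 ≈ -1.6365e-5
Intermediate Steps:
x(s) = 7*s**2/8 (x(s) = (s**2 + (s*(-1/8))*s) + 0 = (s**2 + (-s/8)*s) + 0 = (s**2 - s**2/8) + 0 = 7*s**2/8 + 0 = 7*s**2/8)
K(X) = (343/8 + X)/(128 + X) (K(X) = ((7/8)*(-7)**2 + X)/(128 + X) = ((7/8)*49 + X)/(128 + X) = (343/8 + X)/(128 + X))
1/(K(134) - 61107) = 1/((343/8 + 134)/(128 + 134) - 61107) = 1/((1415/8)/262 - 61107) = 1/((1/262)*(1415/8) - 61107) = 1/(1415/2096 - 61107) = 1/(-128078857/2096) = -2096/128078857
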